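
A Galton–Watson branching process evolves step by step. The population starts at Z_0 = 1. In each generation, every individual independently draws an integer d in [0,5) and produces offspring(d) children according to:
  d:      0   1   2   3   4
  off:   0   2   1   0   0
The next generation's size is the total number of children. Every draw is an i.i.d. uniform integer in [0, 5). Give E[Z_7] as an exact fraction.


Outcome values over d=0..4: [0, 2, 1, 0, 0]
Σy = 3, Σy² = 5, M = 5
μ = 3/5 = 3/5,  σ² = 5/5 − (3/5)² = 16/25
E[Z_0] = 1
E[Z_1] = 3/5·E[Z_0] = 3/5
E[Z_2] = 3/5·E[Z_1] = 9/25
E[Z_3] = 3/5·E[Z_2] = 27/125
E[Z_4] = 3/5·E[Z_3] = 81/625
E[Z_5] = 3/5·E[Z_4] = 243/3125
E[Z_6] = 3/5·E[Z_5] = 729/15625
E[Z_7] = 3/5·E[Z_6] = 2187/78125

2187/78125


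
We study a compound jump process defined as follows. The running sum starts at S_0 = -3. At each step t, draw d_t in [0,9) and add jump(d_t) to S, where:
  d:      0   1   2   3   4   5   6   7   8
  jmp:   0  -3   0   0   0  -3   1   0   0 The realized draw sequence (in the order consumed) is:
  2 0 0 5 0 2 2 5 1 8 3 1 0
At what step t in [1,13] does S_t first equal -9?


8

t=0: S=-3, d=2, jump=0, S_1=-3
t=1: S=-3, d=0, jump=0, S_2=-3
t=2: S=-3, d=0, jump=0, S_3=-3
t=3: S=-3, d=5, jump=-3, S_4=-6
t=4: S=-6, d=0, jump=0, S_5=-6
t=5: S=-6, d=2, jump=0, S_6=-6
t=6: S=-6, d=2, jump=0, S_7=-6
t=7: S=-6, d=5, jump=-3, S_8=-9
t=8: S=-9, d=1, jump=-3, S_9=-12
t=9: S=-12, d=8, jump=0, S_10=-12
t=10: S=-12, d=3, jump=0, S_11=-12
t=11: S=-12, d=1, jump=-3, S_12=-15
t=12: S=-15, d=0, jump=0, S_13=-15


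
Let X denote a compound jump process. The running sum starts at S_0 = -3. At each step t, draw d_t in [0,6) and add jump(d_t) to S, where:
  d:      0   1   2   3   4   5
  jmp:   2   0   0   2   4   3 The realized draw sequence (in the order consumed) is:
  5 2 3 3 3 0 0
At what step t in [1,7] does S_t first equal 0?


1

t=0: S=-3, d=5, jump=3, S_1=0
t=1: S=0, d=2, jump=0, S_2=0
t=2: S=0, d=3, jump=2, S_3=2
t=3: S=2, d=3, jump=2, S_4=4
t=4: S=4, d=3, jump=2, S_5=6
t=5: S=6, d=0, jump=2, S_6=8
t=6: S=8, d=0, jump=2, S_7=10


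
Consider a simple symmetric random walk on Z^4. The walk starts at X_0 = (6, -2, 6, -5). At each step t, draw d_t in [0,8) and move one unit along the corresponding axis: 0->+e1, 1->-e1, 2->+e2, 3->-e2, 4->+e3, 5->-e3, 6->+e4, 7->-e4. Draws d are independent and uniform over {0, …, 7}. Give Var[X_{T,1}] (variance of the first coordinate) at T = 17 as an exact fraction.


Outcome values over d=0..7: [1, -1, 0, 0, 0, 0, 0, 0]
Σy = 0, Σy² = 2, M = 8
μ = 0/8 = 0,  σ² = 2/8 − (0)² = 1/4
Independent increments: Var[X_17] = 17·σ² = 17·(1/4) = 17/4

17/4


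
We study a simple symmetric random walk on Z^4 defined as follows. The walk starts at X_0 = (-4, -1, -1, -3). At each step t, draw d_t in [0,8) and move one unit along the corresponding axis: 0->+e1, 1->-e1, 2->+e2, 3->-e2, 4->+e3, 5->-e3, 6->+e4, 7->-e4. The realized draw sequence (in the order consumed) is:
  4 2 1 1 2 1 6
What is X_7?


t=0: X=(-4, -1, -1, -3), d=4 → +e3, X_1=(-4, -1, 0, -3)
t=1: X=(-4, -1, 0, -3), d=2 → +e2, X_2=(-4, 0, 0, -3)
t=2: X=(-4, 0, 0, -3), d=1 → -e1, X_3=(-5, 0, 0, -3)
t=3: X=(-5, 0, 0, -3), d=1 → -e1, X_4=(-6, 0, 0, -3)
t=4: X=(-6, 0, 0, -3), d=2 → +e2, X_5=(-6, 1, 0, -3)
t=5: X=(-6, 1, 0, -3), d=1 → -e1, X_6=(-7, 1, 0, -3)
t=6: X=(-7, 1, 0, -3), d=6 → +e4, X_7=(-7, 1, 0, -2)

(-7, 1, 0, -2)


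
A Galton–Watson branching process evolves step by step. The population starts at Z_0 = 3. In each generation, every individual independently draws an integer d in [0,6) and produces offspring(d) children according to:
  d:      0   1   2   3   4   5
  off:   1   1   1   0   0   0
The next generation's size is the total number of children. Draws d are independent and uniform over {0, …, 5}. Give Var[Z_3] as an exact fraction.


21/64

Outcome values over d=0..5: [1, 1, 1, 0, 0, 0]
Σy = 3, Σy² = 3, M = 6
μ = 3/6 = 1/2,  σ² = 3/6 − (1/2)² = 1/4
V_0 = 0, E_0 = 3
V_1 = 1/4·E_0 + (1/2)²·V_0 = 3/4;  E_1 = 3/2
V_2 = 1/4·E_1 + (1/2)²·V_1 = 9/16;  E_2 = 3/4
V_3 = 1/4·E_2 + (1/2)²·V_2 = 21/64;  E_3 = 3/8


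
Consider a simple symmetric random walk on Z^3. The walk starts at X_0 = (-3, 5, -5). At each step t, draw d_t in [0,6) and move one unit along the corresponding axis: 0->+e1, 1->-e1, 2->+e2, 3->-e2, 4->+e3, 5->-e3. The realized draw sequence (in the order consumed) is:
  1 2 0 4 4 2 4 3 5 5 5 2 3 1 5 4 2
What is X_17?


t=0: X=(-3, 5, -5), d=1 → -e1, X_1=(-4, 5, -5)
t=1: X=(-4, 5, -5), d=2 → +e2, X_2=(-4, 6, -5)
t=2: X=(-4, 6, -5), d=0 → +e1, X_3=(-3, 6, -5)
t=3: X=(-3, 6, -5), d=4 → +e3, X_4=(-3, 6, -4)
t=4: X=(-3, 6, -4), d=4 → +e3, X_5=(-3, 6, -3)
t=5: X=(-3, 6, -3), d=2 → +e2, X_6=(-3, 7, -3)
t=6: X=(-3, 7, -3), d=4 → +e3, X_7=(-3, 7, -2)
t=7: X=(-3, 7, -2), d=3 → -e2, X_8=(-3, 6, -2)
t=8: X=(-3, 6, -2), d=5 → -e3, X_9=(-3, 6, -3)
t=9: X=(-3, 6, -3), d=5 → -e3, X_10=(-3, 6, -4)
t=10: X=(-3, 6, -4), d=5 → -e3, X_11=(-3, 6, -5)
t=11: X=(-3, 6, -5), d=2 → +e2, X_12=(-3, 7, -5)
t=12: X=(-3, 7, -5), d=3 → -e2, X_13=(-3, 6, -5)
t=13: X=(-3, 6, -5), d=1 → -e1, X_14=(-4, 6, -5)
t=14: X=(-4, 6, -5), d=5 → -e3, X_15=(-4, 6, -6)
t=15: X=(-4, 6, -6), d=4 → +e3, X_16=(-4, 6, -5)
t=16: X=(-4, 6, -5), d=2 → +e2, X_17=(-4, 7, -5)

(-4, 7, -5)


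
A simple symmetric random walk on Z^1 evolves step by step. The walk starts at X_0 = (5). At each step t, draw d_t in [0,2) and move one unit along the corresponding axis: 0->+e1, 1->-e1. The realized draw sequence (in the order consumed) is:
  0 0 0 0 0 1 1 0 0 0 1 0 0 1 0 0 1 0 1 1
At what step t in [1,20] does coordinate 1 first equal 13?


16

t=0: X=(5), d=0 → +e1, X_1=(6)
t=1: X=(6), d=0 → +e1, X_2=(7)
t=2: X=(7), d=0 → +e1, X_3=(8)
t=3: X=(8), d=0 → +e1, X_4=(9)
t=4: X=(9), d=0 → +e1, X_5=(10)
t=5: X=(10), d=1 → -e1, X_6=(9)
t=6: X=(9), d=1 → -e1, X_7=(8)
t=7: X=(8), d=0 → +e1, X_8=(9)
t=8: X=(9), d=0 → +e1, X_9=(10)
t=9: X=(10), d=0 → +e1, X_10=(11)
t=10: X=(11), d=1 → -e1, X_11=(10)
t=11: X=(10), d=0 → +e1, X_12=(11)
t=12: X=(11), d=0 → +e1, X_13=(12)
t=13: X=(12), d=1 → -e1, X_14=(11)
t=14: X=(11), d=0 → +e1, X_15=(12)
t=15: X=(12), d=0 → +e1, X_16=(13)
t=16: X=(13), d=1 → -e1, X_17=(12)
t=17: X=(12), d=0 → +e1, X_18=(13)
t=18: X=(13), d=1 → -e1, X_19=(12)
t=19: X=(12), d=1 → -e1, X_20=(11)


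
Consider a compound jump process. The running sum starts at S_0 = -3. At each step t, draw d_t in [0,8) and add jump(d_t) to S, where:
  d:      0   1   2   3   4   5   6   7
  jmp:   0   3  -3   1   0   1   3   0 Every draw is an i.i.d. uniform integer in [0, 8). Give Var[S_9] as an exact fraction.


Outcome values over d=0..7: [0, 3, -3, 1, 0, 1, 3, 0]
Σy = 5, Σy² = 29, M = 8
μ = 5/8 = 5/8,  σ² = 29/8 − (5/8)² = 207/64
Independent increments: Var[S_9] = 9·σ² = 9·(207/64) = 1863/64

1863/64


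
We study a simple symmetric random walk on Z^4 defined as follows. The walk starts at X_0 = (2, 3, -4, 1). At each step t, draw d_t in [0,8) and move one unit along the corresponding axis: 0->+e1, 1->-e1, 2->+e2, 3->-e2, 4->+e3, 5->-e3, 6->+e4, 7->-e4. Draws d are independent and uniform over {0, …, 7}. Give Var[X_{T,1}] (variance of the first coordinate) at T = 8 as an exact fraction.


2

Outcome values over d=0..7: [1, -1, 0, 0, 0, 0, 0, 0]
Σy = 0, Σy² = 2, M = 8
μ = 0/8 = 0,  σ² = 2/8 − (0)² = 1/4
Independent increments: Var[X_8] = 8·σ² = 8·(1/4) = 2


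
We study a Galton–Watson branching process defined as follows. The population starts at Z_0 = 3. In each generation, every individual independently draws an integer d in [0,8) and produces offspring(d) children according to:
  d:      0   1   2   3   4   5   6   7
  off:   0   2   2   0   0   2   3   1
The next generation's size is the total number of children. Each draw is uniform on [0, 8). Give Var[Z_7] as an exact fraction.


Outcome values over d=0..7: [0, 2, 2, 0, 0, 2, 3, 1]
Σy = 10, Σy² = 22, M = 8
μ = 10/8 = 5/4,  σ² = 22/8 − (5/4)² = 19/16
V_0 = 0, E_0 = 3
V_1 = 19/16·E_0 + (5/4)²·V_0 = 57/16;  E_1 = 15/4
V_2 = 19/16·E_1 + (5/4)²·V_1 = 2565/256;  E_2 = 75/16
V_3 = 19/16·E_2 + (5/4)²·V_2 = 86925/4096;  E_3 = 375/64
V_4 = 19/16·E_3 + (5/4)²·V_3 = 2629125/65536;  E_4 = 1875/256
V_5 = 19/16·E_4 + (5/4)²·V_4 = 74848125/1048576;  E_5 = 9375/1024
V_6 = 19/16·E_5 + (5/4)²·V_5 = 2053603125/16777216;  E_6 = 46875/4096
V_7 = 19/16·E_6 + (5/4)²·V_6 = 54988078125/268435456;  E_7 = 234375/16384

54988078125/268435456


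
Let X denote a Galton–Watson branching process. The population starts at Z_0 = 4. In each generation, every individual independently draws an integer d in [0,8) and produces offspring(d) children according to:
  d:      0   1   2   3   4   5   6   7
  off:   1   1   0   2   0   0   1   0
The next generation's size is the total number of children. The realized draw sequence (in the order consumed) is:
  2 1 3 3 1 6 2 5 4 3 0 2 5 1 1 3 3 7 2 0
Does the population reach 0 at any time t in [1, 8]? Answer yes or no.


gen 0: Z_0=4, draws=[2, 1, 3, 3], offspring=[0, 1, 2, 2], Z_1=5
gen 1: Z_1=5, draws=[1, 6, 2, 5, 4], offspring=[1, 1, 0, 0, 0], Z_2=2
gen 2: Z_2=2, draws=[3, 0], offspring=[2, 1], Z_3=3
gen 3: Z_3=3, draws=[2, 5, 1], offspring=[0, 0, 1], Z_4=1
gen 4: Z_4=1, draws=[1], offspring=[1], Z_5=1
gen 5: Z_5=1, draws=[3], offspring=[2], Z_6=2
gen 6: Z_6=2, draws=[3, 7], offspring=[2, 0], Z_7=2
gen 7: Z_7=2, draws=[2, 0], offspring=[0, 1], Z_8=1

no


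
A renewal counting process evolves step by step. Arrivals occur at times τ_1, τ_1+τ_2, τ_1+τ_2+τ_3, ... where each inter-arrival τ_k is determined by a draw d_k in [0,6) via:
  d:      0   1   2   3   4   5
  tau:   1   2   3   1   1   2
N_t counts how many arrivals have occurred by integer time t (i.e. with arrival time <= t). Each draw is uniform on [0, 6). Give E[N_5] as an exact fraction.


835/288

Inter-arrival values over d=0..5: [1, 2, 3, 1, 1, 2]
Each d has probability 1/6, so the pmf of τ is: f(1) = 1/2, f(2) = 1/3, f(3) = 1/6
Renewal equation for m(n) = E[N_n]: condition on τ_1 = k (if k <= n, one arrival plus a fresh copy on the remaining n−k steps): m(n) = F(n) + Σ_{k<=n} f(k)·m(n−k), where F(n) = P(τ <= n) and m(0) = 0
m(1) = F(1) = 1/2
m(2) = F(2) + f(1)·m(1) = 5/6 + 1/2·1/2 = 13/12
m(3) = F(3) + f(1)·m(2) + f(2)·m(1) = 1 + 1/2·13/12 + 1/3·1/2 = 41/24
m(4) = F(4) + f(1)·m(3) + f(2)·m(2) + f(3)·m(1) = 1 + 1/2·41/24 + 1/3·13/12 + 1/6·1/2 = 331/144
m(5) = F(5) + f(1)·m(4) + f(2)·m(3) + f(3)·m(2) = 1 + 1/2·331/144 + 1/3·41/24 + 1/6·13/12 = 835/288
E[N_5] = m(5) = 835/288


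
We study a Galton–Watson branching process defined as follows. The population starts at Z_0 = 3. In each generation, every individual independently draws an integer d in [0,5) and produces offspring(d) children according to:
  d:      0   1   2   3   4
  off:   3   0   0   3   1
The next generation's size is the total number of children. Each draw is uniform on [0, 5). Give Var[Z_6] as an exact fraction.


Outcome values over d=0..4: [3, 0, 0, 3, 1]
Σy = 7, Σy² = 19, M = 5
μ = 7/5 = 7/5,  σ² = 19/5 − (7/5)² = 46/25
V_0 = 0, E_0 = 3
V_1 = 46/25·E_0 + (7/5)²·V_0 = 138/25;  E_1 = 21/5
V_2 = 46/25·E_1 + (7/5)²·V_1 = 11592/625;  E_2 = 147/25
V_3 = 46/25·E_2 + (7/5)²·V_2 = 737058/15625;  E_3 = 1029/125
V_4 = 46/25·E_3 + (7/5)²·V_3 = 42032592/390625;  E_4 = 7203/625
V_5 = 46/25·E_4 + (7/5)²·V_4 = 2266683258/9765625;  E_5 = 50421/3125
V_6 = 46/25·E_5 + (7/5)²·V_5 = 118315498392/244140625;  E_6 = 352947/15625

118315498392/244140625


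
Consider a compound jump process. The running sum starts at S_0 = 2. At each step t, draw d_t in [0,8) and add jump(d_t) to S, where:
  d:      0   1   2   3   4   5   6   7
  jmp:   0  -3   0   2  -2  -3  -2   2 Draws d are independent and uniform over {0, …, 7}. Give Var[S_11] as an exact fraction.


649/16

Outcome values over d=0..7: [0, -3, 0, 2, -2, -3, -2, 2]
Σy = -6, Σy² = 34, M = 8
μ = -6/8 = -3/4,  σ² = 34/8 − (-3/4)² = 59/16
Independent increments: Var[S_11] = 11·σ² = 11·(59/16) = 649/16


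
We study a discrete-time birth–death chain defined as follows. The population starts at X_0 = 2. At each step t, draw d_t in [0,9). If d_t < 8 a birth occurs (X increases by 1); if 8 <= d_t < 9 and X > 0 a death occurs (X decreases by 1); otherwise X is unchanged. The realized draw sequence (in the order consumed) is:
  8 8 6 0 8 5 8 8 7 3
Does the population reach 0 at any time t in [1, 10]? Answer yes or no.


t=0: X=2, d=8 → death, X_1=1
t=1: X=1, d=8 → death, X_2=0
t=2: X=0, d=6 → birth, X_3=1
t=3: X=1, d=0 → birth, X_4=2
t=4: X=2, d=8 → death, X_5=1
t=5: X=1, d=5 → birth, X_6=2
t=6: X=2, d=8 → death, X_7=1
t=7: X=1, d=8 → death, X_8=0
t=8: X=0, d=7 → birth, X_9=1
t=9: X=1, d=3 → birth, X_10=2

yes


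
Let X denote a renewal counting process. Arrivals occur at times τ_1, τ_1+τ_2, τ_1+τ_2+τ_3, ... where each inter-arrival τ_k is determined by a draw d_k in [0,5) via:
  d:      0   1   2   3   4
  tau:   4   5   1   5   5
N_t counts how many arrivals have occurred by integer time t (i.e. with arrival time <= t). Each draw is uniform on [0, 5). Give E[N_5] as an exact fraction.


Inter-arrival values over d=0..4: [4, 5, 1, 5, 5]
Each d has probability 1/5, so the pmf of τ is: f(1) = 1/5, f(4) = 1/5, f(5) = 3/5
Renewal equation for m(n) = E[N_n]: condition on τ_1 = k (if k <= n, one arrival plus a fresh copy on the remaining n−k steps): m(n) = F(n) + Σ_{k<=n} f(k)·m(n−k), where F(n) = P(τ <= n) and m(0) = 0
m(1) = F(1) = 1/5
m(2) = F(2) + f(1)·m(1) = 1/5 + 1/5·1/5 = 6/25
m(3) = F(3) + f(1)·m(2) = 1/5 + 1/5·6/25 = 31/125
m(4) = F(4) + f(1)·m(3) = 2/5 + 1/5·31/125 = 281/625
m(5) = F(5) + f(1)·m(4) + f(4)·m(1) = 1 + 1/5·281/625 + 1/5·1/5 = 3531/3125
E[N_5] = m(5) = 3531/3125

3531/3125


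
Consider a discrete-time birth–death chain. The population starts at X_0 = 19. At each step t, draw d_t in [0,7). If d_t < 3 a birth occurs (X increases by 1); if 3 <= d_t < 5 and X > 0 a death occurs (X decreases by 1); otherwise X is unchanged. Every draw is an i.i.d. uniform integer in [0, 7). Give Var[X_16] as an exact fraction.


X can drop by at most 1 per step and X_0 = 19 > T = 16, so X_t >= 19 − t >= 3 > 0 for every t <= 16: the floor at 0 (the 'and X > 0' condition) never binds. Hence X_16 = X_0 + Σ_{t<16} Y_t with i.i.d. increments Y_t = y(d_t) ∈ {+1, −1, 0}.
Outcome values over d=0..6: [1, 1, 1, -1, -1, 0, 0]
Σy = 1, Σy² = 5, M = 7
μ = 1/7 = 1/7,  σ² = 5/7 − (1/7)² = 34/49
Independent increments: Var[X_16] = 16·σ² = 16·(34/49) = 544/49

544/49


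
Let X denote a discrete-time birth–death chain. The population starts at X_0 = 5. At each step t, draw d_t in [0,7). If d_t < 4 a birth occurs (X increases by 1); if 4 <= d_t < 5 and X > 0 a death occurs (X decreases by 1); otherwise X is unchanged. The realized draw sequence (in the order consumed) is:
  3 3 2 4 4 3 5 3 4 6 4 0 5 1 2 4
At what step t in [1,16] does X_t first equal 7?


t=0: X=5, d=3 → birth, X_1=6
t=1: X=6, d=3 → birth, X_2=7
t=2: X=7, d=2 → birth, X_3=8
t=3: X=8, d=4 → death, X_4=7
t=4: X=7, d=4 → death, X_5=6
t=5: X=6, d=3 → birth, X_6=7
t=6: X=7, d=5 → hold, X_7=7
t=7: X=7, d=3 → birth, X_8=8
t=8: X=8, d=4 → death, X_9=7
t=9: X=7, d=6 → hold, X_10=7
t=10: X=7, d=4 → death, X_11=6
t=11: X=6, d=0 → birth, X_12=7
t=12: X=7, d=5 → hold, X_13=7
t=13: X=7, d=1 → birth, X_14=8
t=14: X=8, d=2 → birth, X_15=9
t=15: X=9, d=4 → death, X_16=8

2


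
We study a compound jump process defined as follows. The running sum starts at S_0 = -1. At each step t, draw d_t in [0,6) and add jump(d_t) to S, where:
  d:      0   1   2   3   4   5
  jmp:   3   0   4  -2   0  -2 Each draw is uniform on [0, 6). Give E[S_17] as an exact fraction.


Outcome values over d=0..5: [3, 0, 4, -2, 0, -2]
Σy = 3, Σy² = 33, M = 6
μ = 3/6 = 1/2,  σ² = 33/6 − (1/2)² = 21/4
E[S_17] = -1 + 17·(1/2) = 15/2

15/2


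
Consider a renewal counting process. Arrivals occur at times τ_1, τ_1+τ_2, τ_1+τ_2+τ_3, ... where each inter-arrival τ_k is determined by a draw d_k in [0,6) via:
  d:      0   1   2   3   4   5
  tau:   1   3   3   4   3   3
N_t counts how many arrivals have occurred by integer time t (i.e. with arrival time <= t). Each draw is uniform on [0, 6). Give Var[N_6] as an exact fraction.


735232487/2176782336

Inter-arrival values over d=0..5: [1, 3, 3, 4, 3, 3]
Each d has probability 1/6, so the pmf of τ is: f(1) = 1/6, f(3) = 2/3, f(4) = 1/6
Let p_n(j) = P(N_n = j), with p_0 = [1]. Condition on τ_1: p_n(0) = P(τ > n), and for j >= 1, p_n(j) = Σ_{k<=n} f(k)·p_{n−k}(j−1)
p_1 = [5/6, 1/6]  (j = 0..1)
p_2 = [5/6, 5/36, 1/36]  (j = 0..2)
p_3 = [1/6, 29/36, 5/216, 1/216]  (j = 0..3)
p_4 = [0, 3/4, 53/216, 5/1296, 1/1296]  (j = 0..4)
p_5 = [0, 25/36, 53/216, 77/1296, 5/7776, 1/7776]  (j = 0..5)
p_6 = [0, 1/4, 73/108, 79/1296, 101/7776, 5/46656, 1/46656]  (j = 0..6)
E[N_6] = Σ j·p_6(j) = 85723/46656;  E[N_6²] = Σ j²·p_6(j) = 173261/46656
Var[N_6] = 173261/46656 − (85723/46656)² = 735232487/2176782336


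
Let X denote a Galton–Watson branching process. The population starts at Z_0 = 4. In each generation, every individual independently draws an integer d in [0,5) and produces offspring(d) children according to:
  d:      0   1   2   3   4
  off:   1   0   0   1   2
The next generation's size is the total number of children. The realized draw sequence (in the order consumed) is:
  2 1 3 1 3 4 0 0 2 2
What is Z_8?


gen 0: Z_0=4, draws=[2, 1, 3, 1], offspring=[0, 0, 1, 0], Z_1=1
gen 1: Z_1=1, draws=[3], offspring=[1], Z_2=1
gen 2: Z_2=1, draws=[4], offspring=[2], Z_3=2
gen 3: Z_3=2, draws=[0, 0], offspring=[1, 1], Z_4=2
gen 4: Z_4=2, draws=[2, 2], offspring=[0, 0], Z_5=0
gen 5: Z_5=0, draws=[], offspring=[], Z_6=0
gen 6: Z_6=0, draws=[], offspring=[], Z_7=0
gen 7: Z_7=0, draws=[], offspring=[], Z_8=0

0


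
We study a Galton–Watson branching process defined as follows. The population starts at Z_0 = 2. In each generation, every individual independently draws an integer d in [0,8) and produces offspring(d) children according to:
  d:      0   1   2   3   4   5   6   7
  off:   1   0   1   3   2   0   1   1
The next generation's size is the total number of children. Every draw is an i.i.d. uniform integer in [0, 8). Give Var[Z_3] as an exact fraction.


Outcome values over d=0..7: [1, 0, 1, 3, 2, 0, 1, 1]
Σy = 9, Σy² = 17, M = 8
μ = 9/8 = 9/8,  σ² = 17/8 − (9/8)² = 55/64
V_0 = 0, E_0 = 2
V_1 = 55/64·E_0 + (9/8)²·V_0 = 55/32;  E_1 = 9/4
V_2 = 55/64·E_1 + (9/8)²·V_1 = 8415/2048;  E_2 = 81/32
V_3 = 55/64·E_2 + (9/8)²·V_2 = 966735/131072;  E_3 = 729/256

966735/131072


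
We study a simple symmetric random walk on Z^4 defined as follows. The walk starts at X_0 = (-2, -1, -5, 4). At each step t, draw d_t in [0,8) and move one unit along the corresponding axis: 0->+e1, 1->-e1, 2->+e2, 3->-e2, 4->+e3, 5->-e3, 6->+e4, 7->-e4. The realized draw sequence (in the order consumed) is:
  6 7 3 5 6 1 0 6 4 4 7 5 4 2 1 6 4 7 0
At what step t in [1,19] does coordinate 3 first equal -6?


4

t=0: X=(-2, -1, -5, 4), d=6 → +e4, X_1=(-2, -1, -5, 5)
t=1: X=(-2, -1, -5, 5), d=7 → -e4, X_2=(-2, -1, -5, 4)
t=2: X=(-2, -1, -5, 4), d=3 → -e2, X_3=(-2, -2, -5, 4)
t=3: X=(-2, -2, -5, 4), d=5 → -e3, X_4=(-2, -2, -6, 4)
t=4: X=(-2, -2, -6, 4), d=6 → +e4, X_5=(-2, -2, -6, 5)
t=5: X=(-2, -2, -6, 5), d=1 → -e1, X_6=(-3, -2, -6, 5)
t=6: X=(-3, -2, -6, 5), d=0 → +e1, X_7=(-2, -2, -6, 5)
t=7: X=(-2, -2, -6, 5), d=6 → +e4, X_8=(-2, -2, -6, 6)
t=8: X=(-2, -2, -6, 6), d=4 → +e3, X_9=(-2, -2, -5, 6)
t=9: X=(-2, -2, -5, 6), d=4 → +e3, X_10=(-2, -2, -4, 6)
t=10: X=(-2, -2, -4, 6), d=7 → -e4, X_11=(-2, -2, -4, 5)
t=11: X=(-2, -2, -4, 5), d=5 → -e3, X_12=(-2, -2, -5, 5)
t=12: X=(-2, -2, -5, 5), d=4 → +e3, X_13=(-2, -2, -4, 5)
t=13: X=(-2, -2, -4, 5), d=2 → +e2, X_14=(-2, -1, -4, 5)
t=14: X=(-2, -1, -4, 5), d=1 → -e1, X_15=(-3, -1, -4, 5)
t=15: X=(-3, -1, -4, 5), d=6 → +e4, X_16=(-3, -1, -4, 6)
t=16: X=(-3, -1, -4, 6), d=4 → +e3, X_17=(-3, -1, -3, 6)
t=17: X=(-3, -1, -3, 6), d=7 → -e4, X_18=(-3, -1, -3, 5)
t=18: X=(-3, -1, -3, 5), d=0 → +e1, X_19=(-2, -1, -3, 5)


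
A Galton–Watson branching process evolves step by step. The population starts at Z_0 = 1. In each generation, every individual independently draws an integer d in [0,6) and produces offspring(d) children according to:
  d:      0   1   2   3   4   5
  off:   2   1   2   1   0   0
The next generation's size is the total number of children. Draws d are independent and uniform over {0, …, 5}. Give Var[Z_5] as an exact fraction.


10/3

Outcome values over d=0..5: [2, 1, 2, 1, 0, 0]
Σy = 6, Σy² = 10, M = 6
μ = 6/6 = 1,  σ² = 10/6 − (1)² = 2/3
V_0 = 0, E_0 = 1
V_1 = 2/3·E_0 + (1)²·V_0 = 2/3;  E_1 = 1
V_2 = 2/3·E_1 + (1)²·V_1 = 4/3;  E_2 = 1
V_3 = 2/3·E_2 + (1)²·V_2 = 2;  E_3 = 1
V_4 = 2/3·E_3 + (1)²·V_3 = 8/3;  E_4 = 1
V_5 = 2/3·E_4 + (1)²·V_4 = 10/3;  E_5 = 1


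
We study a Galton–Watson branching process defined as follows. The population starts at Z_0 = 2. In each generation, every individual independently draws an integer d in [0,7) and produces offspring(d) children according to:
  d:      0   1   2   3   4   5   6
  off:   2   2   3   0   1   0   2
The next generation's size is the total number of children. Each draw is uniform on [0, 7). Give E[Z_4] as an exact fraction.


Outcome values over d=0..6: [2, 2, 3, 0, 1, 0, 2]
Σy = 10, Σy² = 22, M = 7
μ = 10/7 = 10/7,  σ² = 22/7 − (10/7)² = 54/49
E[Z_0] = 2
E[Z_1] = 10/7·E[Z_0] = 20/7
E[Z_2] = 10/7·E[Z_1] = 200/49
E[Z_3] = 10/7·E[Z_2] = 2000/343
E[Z_4] = 10/7·E[Z_3] = 20000/2401

20000/2401


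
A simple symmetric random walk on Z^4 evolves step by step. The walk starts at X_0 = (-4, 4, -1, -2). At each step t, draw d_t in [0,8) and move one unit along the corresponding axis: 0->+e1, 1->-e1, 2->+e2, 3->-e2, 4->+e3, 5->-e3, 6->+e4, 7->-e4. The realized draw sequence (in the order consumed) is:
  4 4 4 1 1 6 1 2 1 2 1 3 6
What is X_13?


t=0: X=(-4, 4, -1, -2), d=4 → +e3, X_1=(-4, 4, 0, -2)
t=1: X=(-4, 4, 0, -2), d=4 → +e3, X_2=(-4, 4, 1, -2)
t=2: X=(-4, 4, 1, -2), d=4 → +e3, X_3=(-4, 4, 2, -2)
t=3: X=(-4, 4, 2, -2), d=1 → -e1, X_4=(-5, 4, 2, -2)
t=4: X=(-5, 4, 2, -2), d=1 → -e1, X_5=(-6, 4, 2, -2)
t=5: X=(-6, 4, 2, -2), d=6 → +e4, X_6=(-6, 4, 2, -1)
t=6: X=(-6, 4, 2, -1), d=1 → -e1, X_7=(-7, 4, 2, -1)
t=7: X=(-7, 4, 2, -1), d=2 → +e2, X_8=(-7, 5, 2, -1)
t=8: X=(-7, 5, 2, -1), d=1 → -e1, X_9=(-8, 5, 2, -1)
t=9: X=(-8, 5, 2, -1), d=2 → +e2, X_10=(-8, 6, 2, -1)
t=10: X=(-8, 6, 2, -1), d=1 → -e1, X_11=(-9, 6, 2, -1)
t=11: X=(-9, 6, 2, -1), d=3 → -e2, X_12=(-9, 5, 2, -1)
t=12: X=(-9, 5, 2, -1), d=6 → +e4, X_13=(-9, 5, 2, 0)

(-9, 5, 2, 0)


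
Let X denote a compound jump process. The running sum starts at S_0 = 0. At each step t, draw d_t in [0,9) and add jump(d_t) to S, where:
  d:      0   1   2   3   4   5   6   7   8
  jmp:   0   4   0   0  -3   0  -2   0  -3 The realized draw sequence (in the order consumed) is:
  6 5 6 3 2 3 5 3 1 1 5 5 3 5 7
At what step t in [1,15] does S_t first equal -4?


3

t=0: S=0, d=6, jump=-2, S_1=-2
t=1: S=-2, d=5, jump=0, S_2=-2
t=2: S=-2, d=6, jump=-2, S_3=-4
t=3: S=-4, d=3, jump=0, S_4=-4
t=4: S=-4, d=2, jump=0, S_5=-4
t=5: S=-4, d=3, jump=0, S_6=-4
t=6: S=-4, d=5, jump=0, S_7=-4
t=7: S=-4, d=3, jump=0, S_8=-4
t=8: S=-4, d=1, jump=4, S_9=0
t=9: S=0, d=1, jump=4, S_10=4
t=10: S=4, d=5, jump=0, S_11=4
t=11: S=4, d=5, jump=0, S_12=4
t=12: S=4, d=3, jump=0, S_13=4
t=13: S=4, d=5, jump=0, S_14=4
t=14: S=4, d=7, jump=0, S_15=4


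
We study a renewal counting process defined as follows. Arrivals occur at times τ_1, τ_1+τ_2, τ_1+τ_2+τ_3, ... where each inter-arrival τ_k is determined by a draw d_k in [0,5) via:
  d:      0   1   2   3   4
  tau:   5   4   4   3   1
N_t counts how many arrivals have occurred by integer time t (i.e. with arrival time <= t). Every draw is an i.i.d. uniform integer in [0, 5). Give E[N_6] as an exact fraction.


23256/15625

Inter-arrival values over d=0..4: [5, 4, 4, 3, 1]
Each d has probability 1/5, so the pmf of τ is: f(1) = 1/5, f(3) = 1/5, f(4) = 2/5, f(5) = 1/5
Renewal equation for m(n) = E[N_n]: condition on τ_1 = k (if k <= n, one arrival plus a fresh copy on the remaining n−k steps): m(n) = F(n) + Σ_{k<=n} f(k)·m(n−k), where F(n) = P(τ <= n) and m(0) = 0
m(1) = F(1) = 1/5
m(2) = F(2) + f(1)·m(1) = 1/5 + 1/5·1/5 = 6/25
m(3) = F(3) + f(1)·m(2) = 2/5 + 1/5·6/25 = 56/125
m(4) = F(4) + f(1)·m(3) + f(3)·m(1) = 4/5 + 1/5·56/125 + 1/5·1/5 = 581/625
m(5) = F(5) + f(1)·m(4) + f(3)·m(2) + f(4)·m(1) = 1 + 1/5·581/625 + 1/5·6/25 + 2/5·1/5 = 4106/3125
m(6) = F(6) + f(1)·m(5) + f(3)·m(3) + f(4)·m(2) + f(5)·m(1) = 1 + 1/5·4106/3125 + 1/5·56/125 + 2/5·6/25 + 1/5·1/5 = 23256/15625
E[N_6] = m(6) = 23256/15625


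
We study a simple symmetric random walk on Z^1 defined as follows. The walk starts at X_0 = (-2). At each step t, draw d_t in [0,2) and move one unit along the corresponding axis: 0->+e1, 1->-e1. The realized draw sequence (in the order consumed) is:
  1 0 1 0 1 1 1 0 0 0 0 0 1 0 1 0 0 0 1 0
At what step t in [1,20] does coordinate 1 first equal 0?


12

t=0: X=(-2), d=1 → -e1, X_1=(-3)
t=1: X=(-3), d=0 → +e1, X_2=(-2)
t=2: X=(-2), d=1 → -e1, X_3=(-3)
t=3: X=(-3), d=0 → +e1, X_4=(-2)
t=4: X=(-2), d=1 → -e1, X_5=(-3)
t=5: X=(-3), d=1 → -e1, X_6=(-4)
t=6: X=(-4), d=1 → -e1, X_7=(-5)
t=7: X=(-5), d=0 → +e1, X_8=(-4)
t=8: X=(-4), d=0 → +e1, X_9=(-3)
t=9: X=(-3), d=0 → +e1, X_10=(-2)
t=10: X=(-2), d=0 → +e1, X_11=(-1)
t=11: X=(-1), d=0 → +e1, X_12=(0)
t=12: X=(0), d=1 → -e1, X_13=(-1)
t=13: X=(-1), d=0 → +e1, X_14=(0)
t=14: X=(0), d=1 → -e1, X_15=(-1)
t=15: X=(-1), d=0 → +e1, X_16=(0)
t=16: X=(0), d=0 → +e1, X_17=(1)
t=17: X=(1), d=0 → +e1, X_18=(2)
t=18: X=(2), d=1 → -e1, X_19=(1)
t=19: X=(1), d=0 → +e1, X_20=(2)


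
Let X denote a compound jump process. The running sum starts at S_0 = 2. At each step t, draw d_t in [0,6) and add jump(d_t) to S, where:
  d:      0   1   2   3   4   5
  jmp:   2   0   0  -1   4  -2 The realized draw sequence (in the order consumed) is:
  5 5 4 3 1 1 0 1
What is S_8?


t=0: S=2, d=5, jump=-2, S_1=0
t=1: S=0, d=5, jump=-2, S_2=-2
t=2: S=-2, d=4, jump=4, S_3=2
t=3: S=2, d=3, jump=-1, S_4=1
t=4: S=1, d=1, jump=0, S_5=1
t=5: S=1, d=1, jump=0, S_6=1
t=6: S=1, d=0, jump=2, S_7=3
t=7: S=3, d=1, jump=0, S_8=3

3


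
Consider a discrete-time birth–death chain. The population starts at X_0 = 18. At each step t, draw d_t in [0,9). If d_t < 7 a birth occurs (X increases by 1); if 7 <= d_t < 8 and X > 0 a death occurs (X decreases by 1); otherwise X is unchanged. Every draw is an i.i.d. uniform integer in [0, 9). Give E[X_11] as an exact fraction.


76/3

X can drop by at most 1 per step and X_0 = 18 > T = 11, so X_t >= 18 − t >= 7 > 0 for every t <= 11: the floor at 0 (the 'and X > 0' condition) never binds. Hence X_11 = X_0 + Σ_{t<11} Y_t with i.i.d. increments Y_t = y(d_t) ∈ {+1, −1, 0}.
Outcome values over d=0..8: [1, 1, 1, 1, 1, 1, 1, -1, 0]
Σy = 6, Σy² = 8, M = 9
μ = 6/9 = 2/3,  σ² = 8/9 − (2/3)² = 4/9
E[X_11] = 18 + 11·(2/3) = 76/3


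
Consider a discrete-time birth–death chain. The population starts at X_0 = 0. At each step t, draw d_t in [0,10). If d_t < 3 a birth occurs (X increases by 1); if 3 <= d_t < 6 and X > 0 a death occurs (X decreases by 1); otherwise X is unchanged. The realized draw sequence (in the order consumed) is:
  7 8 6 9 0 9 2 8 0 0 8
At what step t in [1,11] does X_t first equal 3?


9

t=0: X=0, d=7 → hold, X_1=0
t=1: X=0, d=8 → hold, X_2=0
t=2: X=0, d=6 → hold, X_3=0
t=3: X=0, d=9 → hold, X_4=0
t=4: X=0, d=0 → birth, X_5=1
t=5: X=1, d=9 → hold, X_6=1
t=6: X=1, d=2 → birth, X_7=2
t=7: X=2, d=8 → hold, X_8=2
t=8: X=2, d=0 → birth, X_9=3
t=9: X=3, d=0 → birth, X_10=4
t=10: X=4, d=8 → hold, X_11=4


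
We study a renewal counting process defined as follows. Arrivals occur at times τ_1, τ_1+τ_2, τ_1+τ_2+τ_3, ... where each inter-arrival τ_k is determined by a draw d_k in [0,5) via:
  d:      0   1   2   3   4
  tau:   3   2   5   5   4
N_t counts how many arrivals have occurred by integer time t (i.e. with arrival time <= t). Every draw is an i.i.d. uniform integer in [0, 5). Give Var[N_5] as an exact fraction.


66/625

Inter-arrival values over d=0..4: [3, 2, 5, 5, 4]
Each d has probability 1/5, so the pmf of τ is: f(2) = 1/5, f(3) = 1/5, f(4) = 1/5, f(5) = 2/5
Let p_n(j) = P(N_n = j), with p_0 = [1]. Condition on τ_1: p_n(0) = P(τ > n), and for j >= 1, p_n(j) = Σ_{k<=n} f(k)·p_{n−k}(j−1)
p_1 = [1]  (j = 0)
p_2 = [4/5, 1/5]  (j = 0..1)
p_3 = [3/5, 2/5]  (j = 0..1)
p_4 = [2/5, 14/25, 1/25]  (j = 0..2)
p_5 = [0, 22/25, 3/25]  (j = 0..2)
E[N_5] = Σ j·p_5(j) = 28/25;  E[N_5²] = Σ j²·p_5(j) = 34/25
Var[N_5] = 34/25 − (28/25)² = 66/625


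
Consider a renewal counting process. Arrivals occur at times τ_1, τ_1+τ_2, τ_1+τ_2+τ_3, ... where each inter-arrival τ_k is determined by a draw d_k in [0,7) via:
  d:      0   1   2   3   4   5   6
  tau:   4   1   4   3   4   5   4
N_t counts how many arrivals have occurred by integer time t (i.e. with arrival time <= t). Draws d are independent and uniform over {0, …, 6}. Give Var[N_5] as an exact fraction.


58184692/282475249

Inter-arrival values over d=0..6: [4, 1, 4, 3, 4, 5, 4]
Each d has probability 1/7, so the pmf of τ is: f(1) = 1/7, f(3) = 1/7, f(4) = 4/7, f(5) = 1/7
Let p_n(j) = P(N_n = j), with p_0 = [1]. Condition on τ_1: p_n(0) = P(τ > n), and for j >= 1, p_n(j) = Σ_{k<=n} f(k)·p_{n−k}(j−1)
p_1 = [6/7, 1/7]  (j = 0..1)
p_2 = [6/7, 6/49, 1/49]  (j = 0..2)
p_3 = [5/7, 13/49, 6/343, 1/343]  (j = 0..3)
p_4 = [1/7, 39/49, 20/343, 6/2401, 1/2401]  (j = 0..4)
p_5 = [0, 38/49, 73/343, 27/2401, 6/16807, 1/16807]  (j = 0..5)
E[N_5] = Σ j·p_5(j) = 20784/16807;  E[N_5²] = Σ j²·p_5(j) = 29164/16807
Var[N_5] = 29164/16807 − (20784/16807)² = 58184692/282475249


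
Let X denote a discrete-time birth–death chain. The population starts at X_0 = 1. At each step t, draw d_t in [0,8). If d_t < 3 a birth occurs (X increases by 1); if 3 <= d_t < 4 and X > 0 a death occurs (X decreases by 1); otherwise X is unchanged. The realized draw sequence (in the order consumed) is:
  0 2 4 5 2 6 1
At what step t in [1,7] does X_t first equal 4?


t=0: X=1, d=0 → birth, X_1=2
t=1: X=2, d=2 → birth, X_2=3
t=2: X=3, d=4 → hold, X_3=3
t=3: X=3, d=5 → hold, X_4=3
t=4: X=3, d=2 → birth, X_5=4
t=5: X=4, d=6 → hold, X_6=4
t=6: X=4, d=1 → birth, X_7=5

5


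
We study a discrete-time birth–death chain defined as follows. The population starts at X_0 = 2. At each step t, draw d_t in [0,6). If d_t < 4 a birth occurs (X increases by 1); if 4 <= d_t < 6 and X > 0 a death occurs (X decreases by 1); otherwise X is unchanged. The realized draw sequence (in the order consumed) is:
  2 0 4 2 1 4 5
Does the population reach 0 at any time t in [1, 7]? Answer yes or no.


no

t=0: X=2, d=2 → birth, X_1=3
t=1: X=3, d=0 → birth, X_2=4
t=2: X=4, d=4 → death, X_3=3
t=3: X=3, d=2 → birth, X_4=4
t=4: X=4, d=1 → birth, X_5=5
t=5: X=5, d=4 → death, X_6=4
t=6: X=4, d=5 → death, X_7=3


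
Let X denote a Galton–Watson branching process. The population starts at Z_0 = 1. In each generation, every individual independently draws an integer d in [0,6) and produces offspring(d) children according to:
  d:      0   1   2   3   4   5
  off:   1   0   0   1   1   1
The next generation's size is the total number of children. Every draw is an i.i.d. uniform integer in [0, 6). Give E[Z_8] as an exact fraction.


256/6561

Outcome values over d=0..5: [1, 0, 0, 1, 1, 1]
Σy = 4, Σy² = 4, M = 6
μ = 4/6 = 2/3,  σ² = 4/6 − (2/3)² = 2/9
E[Z_0] = 1
E[Z_1] = 2/3·E[Z_0] = 2/3
E[Z_2] = 2/3·E[Z_1] = 4/9
E[Z_3] = 2/3·E[Z_2] = 8/27
E[Z_4] = 2/3·E[Z_3] = 16/81
E[Z_5] = 2/3·E[Z_4] = 32/243
E[Z_6] = 2/3·E[Z_5] = 64/729
E[Z_7] = 2/3·E[Z_6] = 128/2187
E[Z_8] = 2/3·E[Z_7] = 256/6561


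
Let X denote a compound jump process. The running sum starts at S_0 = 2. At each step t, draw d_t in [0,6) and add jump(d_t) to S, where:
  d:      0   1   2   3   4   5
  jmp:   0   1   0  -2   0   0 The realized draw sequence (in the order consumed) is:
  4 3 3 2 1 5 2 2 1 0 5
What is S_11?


0

t=0: S=2, d=4, jump=0, S_1=2
t=1: S=2, d=3, jump=-2, S_2=0
t=2: S=0, d=3, jump=-2, S_3=-2
t=3: S=-2, d=2, jump=0, S_4=-2
t=4: S=-2, d=1, jump=1, S_5=-1
t=5: S=-1, d=5, jump=0, S_6=-1
t=6: S=-1, d=2, jump=0, S_7=-1
t=7: S=-1, d=2, jump=0, S_8=-1
t=8: S=-1, d=1, jump=1, S_9=0
t=9: S=0, d=0, jump=0, S_10=0
t=10: S=0, d=5, jump=0, S_11=0


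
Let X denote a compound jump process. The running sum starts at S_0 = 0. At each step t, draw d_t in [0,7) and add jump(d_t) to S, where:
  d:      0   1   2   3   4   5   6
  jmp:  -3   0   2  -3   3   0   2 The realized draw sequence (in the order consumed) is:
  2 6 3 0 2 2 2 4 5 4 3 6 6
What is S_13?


11

t=0: S=0, d=2, jump=2, S_1=2
t=1: S=2, d=6, jump=2, S_2=4
t=2: S=4, d=3, jump=-3, S_3=1
t=3: S=1, d=0, jump=-3, S_4=-2
t=4: S=-2, d=2, jump=2, S_5=0
t=5: S=0, d=2, jump=2, S_6=2
t=6: S=2, d=2, jump=2, S_7=4
t=7: S=4, d=4, jump=3, S_8=7
t=8: S=7, d=5, jump=0, S_9=7
t=9: S=7, d=4, jump=3, S_10=10
t=10: S=10, d=3, jump=-3, S_11=7
t=11: S=7, d=6, jump=2, S_12=9
t=12: S=9, d=6, jump=2, S_13=11


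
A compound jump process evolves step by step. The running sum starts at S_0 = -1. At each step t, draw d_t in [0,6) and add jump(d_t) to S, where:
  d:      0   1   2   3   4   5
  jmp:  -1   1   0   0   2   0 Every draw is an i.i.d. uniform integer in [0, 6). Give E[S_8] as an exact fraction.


Outcome values over d=0..5: [-1, 1, 0, 0, 2, 0]
Σy = 2, Σy² = 6, M = 6
μ = 2/6 = 1/3,  σ² = 6/6 − (1/3)² = 8/9
E[S_8] = -1 + 8·(1/3) = 5/3

5/3


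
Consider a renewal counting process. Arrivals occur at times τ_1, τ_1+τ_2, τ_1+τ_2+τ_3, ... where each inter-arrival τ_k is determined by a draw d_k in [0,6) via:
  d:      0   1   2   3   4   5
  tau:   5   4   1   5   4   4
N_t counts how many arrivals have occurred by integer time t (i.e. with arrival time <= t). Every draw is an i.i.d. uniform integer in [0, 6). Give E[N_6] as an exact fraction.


63115/46656

Inter-arrival values over d=0..5: [5, 4, 1, 5, 4, 4]
Each d has probability 1/6, so the pmf of τ is: f(1) = 1/6, f(4) = 1/2, f(5) = 1/3
Renewal equation for m(n) = E[N_n]: condition on τ_1 = k (if k <= n, one arrival plus a fresh copy on the remaining n−k steps): m(n) = F(n) + Σ_{k<=n} f(k)·m(n−k), where F(n) = P(τ <= n) and m(0) = 0
m(1) = F(1) = 1/6
m(2) = F(2) + f(1)·m(1) = 1/6 + 1/6·1/6 = 7/36
m(3) = F(3) + f(1)·m(2) = 1/6 + 1/6·7/36 = 43/216
m(4) = F(4) + f(1)·m(3) = 2/3 + 1/6·43/216 = 907/1296
m(5) = F(5) + f(1)·m(4) + f(4)·m(1) = 1 + 1/6·907/1296 + 1/2·1/6 = 9331/7776
m(6) = F(6) + f(1)·m(5) + f(4)·m(2) + f(5)·m(1) = 1 + 1/6·9331/7776 + 1/2·7/36 + 1/3·1/6 = 63115/46656
E[N_6] = m(6) = 63115/46656


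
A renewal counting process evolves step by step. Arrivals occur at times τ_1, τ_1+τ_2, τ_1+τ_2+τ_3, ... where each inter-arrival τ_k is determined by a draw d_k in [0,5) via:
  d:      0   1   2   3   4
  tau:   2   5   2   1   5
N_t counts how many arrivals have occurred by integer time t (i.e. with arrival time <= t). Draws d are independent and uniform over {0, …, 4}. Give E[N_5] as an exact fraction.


Inter-arrival values over d=0..4: [2, 5, 2, 1, 5]
Each d has probability 1/5, so the pmf of τ is: f(1) = 1/5, f(2) = 2/5, f(5) = 2/5
Renewal equation for m(n) = E[N_n]: condition on τ_1 = k (if k <= n, one arrival plus a fresh copy on the remaining n−k steps): m(n) = F(n) + Σ_{k<=n} f(k)·m(n−k), where F(n) = P(τ <= n) and m(0) = 0
m(1) = F(1) = 1/5
m(2) = F(2) + f(1)·m(1) = 3/5 + 1/5·1/5 = 16/25
m(3) = F(3) + f(1)·m(2) + f(2)·m(1) = 3/5 + 1/5·16/25 + 2/5·1/5 = 101/125
m(4) = F(4) + f(1)·m(3) + f(2)·m(2) = 3/5 + 1/5·101/125 + 2/5·16/25 = 636/625
m(5) = F(5) + f(1)·m(4) + f(2)·m(3) = 1 + 1/5·636/625 + 2/5·101/125 = 4771/3125
E[N_5] = m(5) = 4771/3125

4771/3125


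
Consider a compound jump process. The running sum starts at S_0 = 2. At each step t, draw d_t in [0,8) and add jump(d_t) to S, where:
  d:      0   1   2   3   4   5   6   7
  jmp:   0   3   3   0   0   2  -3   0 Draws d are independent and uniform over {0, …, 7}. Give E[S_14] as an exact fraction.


43/4

Outcome values over d=0..7: [0, 3, 3, 0, 0, 2, -3, 0]
Σy = 5, Σy² = 31, M = 8
μ = 5/8 = 5/8,  σ² = 31/8 − (5/8)² = 223/64
E[S_14] = 2 + 14·(5/8) = 43/4


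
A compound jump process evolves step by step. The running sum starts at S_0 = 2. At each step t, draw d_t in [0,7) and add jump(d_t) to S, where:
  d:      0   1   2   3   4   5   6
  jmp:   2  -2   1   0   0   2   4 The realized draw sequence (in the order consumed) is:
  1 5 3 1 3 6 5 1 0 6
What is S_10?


10

t=0: S=2, d=1, jump=-2, S_1=0
t=1: S=0, d=5, jump=2, S_2=2
t=2: S=2, d=3, jump=0, S_3=2
t=3: S=2, d=1, jump=-2, S_4=0
t=4: S=0, d=3, jump=0, S_5=0
t=5: S=0, d=6, jump=4, S_6=4
t=6: S=4, d=5, jump=2, S_7=6
t=7: S=6, d=1, jump=-2, S_8=4
t=8: S=4, d=0, jump=2, S_9=6
t=9: S=6, d=6, jump=4, S_10=10


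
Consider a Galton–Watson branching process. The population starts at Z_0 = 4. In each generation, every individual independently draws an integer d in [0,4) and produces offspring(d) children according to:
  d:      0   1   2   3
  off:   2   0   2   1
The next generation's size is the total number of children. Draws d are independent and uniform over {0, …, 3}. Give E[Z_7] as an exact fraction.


78125/4096

Outcome values over d=0..3: [2, 0, 2, 1]
Σy = 5, Σy² = 9, M = 4
μ = 5/4 = 5/4,  σ² = 9/4 − (5/4)² = 11/16
E[Z_0] = 4
E[Z_1] = 5/4·E[Z_0] = 5
E[Z_2] = 5/4·E[Z_1] = 25/4
E[Z_3] = 5/4·E[Z_2] = 125/16
E[Z_4] = 5/4·E[Z_3] = 625/64
E[Z_5] = 5/4·E[Z_4] = 3125/256
E[Z_6] = 5/4·E[Z_5] = 15625/1024
E[Z_7] = 5/4·E[Z_6] = 78125/4096


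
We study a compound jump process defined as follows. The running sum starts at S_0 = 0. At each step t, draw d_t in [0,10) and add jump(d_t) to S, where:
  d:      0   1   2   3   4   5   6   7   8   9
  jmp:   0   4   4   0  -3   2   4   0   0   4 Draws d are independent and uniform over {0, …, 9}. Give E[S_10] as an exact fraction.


Outcome values over d=0..9: [0, 4, 4, 0, -3, 2, 4, 0, 0, 4]
Σy = 15, Σy² = 77, M = 10
μ = 15/10 = 3/2,  σ² = 77/10 − (3/2)² = 109/20
E[S_10] = 0 + 10·(3/2) = 15

15


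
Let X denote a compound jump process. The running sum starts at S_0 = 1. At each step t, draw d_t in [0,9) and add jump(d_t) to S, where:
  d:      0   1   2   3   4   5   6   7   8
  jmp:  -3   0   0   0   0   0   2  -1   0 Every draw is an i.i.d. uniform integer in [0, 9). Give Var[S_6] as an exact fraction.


244/27

Outcome values over d=0..8: [-3, 0, 0, 0, 0, 0, 2, -1, 0]
Σy = -2, Σy² = 14, M = 9
μ = -2/9 = -2/9,  σ² = 14/9 − (-2/9)² = 122/81
Independent increments: Var[S_6] = 6·σ² = 6·(122/81) = 244/27


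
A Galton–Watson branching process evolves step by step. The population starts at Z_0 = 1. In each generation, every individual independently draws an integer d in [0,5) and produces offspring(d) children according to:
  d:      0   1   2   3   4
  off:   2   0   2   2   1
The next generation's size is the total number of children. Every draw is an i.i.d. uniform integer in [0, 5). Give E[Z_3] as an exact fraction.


Outcome values over d=0..4: [2, 0, 2, 2, 1]
Σy = 7, Σy² = 13, M = 5
μ = 7/5 = 7/5,  σ² = 13/5 − (7/5)² = 16/25
E[Z_0] = 1
E[Z_1] = 7/5·E[Z_0] = 7/5
E[Z_2] = 7/5·E[Z_1] = 49/25
E[Z_3] = 7/5·E[Z_2] = 343/125

343/125


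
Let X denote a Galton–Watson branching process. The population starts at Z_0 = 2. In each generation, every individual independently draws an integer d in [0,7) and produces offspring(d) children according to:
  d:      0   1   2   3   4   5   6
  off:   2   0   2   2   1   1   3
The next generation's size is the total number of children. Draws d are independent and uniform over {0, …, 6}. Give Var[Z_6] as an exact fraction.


Outcome values over d=0..6: [2, 0, 2, 2, 1, 1, 3]
Σy = 11, Σy² = 23, M = 7
μ = 11/7 = 11/7,  σ² = 23/7 − (11/7)² = 40/49
V_0 = 0, E_0 = 2
V_1 = 40/49·E_0 + (11/7)²·V_0 = 80/49;  E_1 = 22/7
V_2 = 40/49·E_1 + (11/7)²·V_1 = 15840/2401;  E_2 = 242/49
V_3 = 40/49·E_2 + (11/7)²·V_2 = 2390960/117649;  E_3 = 2662/343
V_4 = 40/49·E_3 + (11/7)²·V_3 = 325828800/5764801;  E_4 = 29282/2401
V_5 = 40/49·E_4 + (11/7)²·V_4 = 42237528080/282475249;  E_5 = 322102/16807
V_6 = 40/49·E_5 + (11/7)²·V_5 = 5327283630240/13841287201;  E_6 = 3543122/117649

5327283630240/13841287201
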